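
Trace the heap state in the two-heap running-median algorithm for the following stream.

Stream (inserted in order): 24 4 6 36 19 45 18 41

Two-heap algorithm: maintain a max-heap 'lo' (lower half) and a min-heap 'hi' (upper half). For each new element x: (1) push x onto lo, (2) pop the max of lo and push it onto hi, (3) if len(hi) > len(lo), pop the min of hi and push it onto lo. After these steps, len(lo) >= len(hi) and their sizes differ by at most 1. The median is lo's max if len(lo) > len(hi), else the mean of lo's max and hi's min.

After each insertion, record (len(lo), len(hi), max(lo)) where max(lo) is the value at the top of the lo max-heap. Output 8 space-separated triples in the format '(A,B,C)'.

Answer: (1,0,24) (1,1,4) (2,1,6) (2,2,6) (3,2,19) (3,3,19) (4,3,19) (4,4,19)

Derivation:
Step 1: insert 24 -> lo=[24] hi=[] -> (len(lo)=1, len(hi)=0, max(lo)=24)
Step 2: insert 4 -> lo=[4] hi=[24] -> (len(lo)=1, len(hi)=1, max(lo)=4)
Step 3: insert 6 -> lo=[4, 6] hi=[24] -> (len(lo)=2, len(hi)=1, max(lo)=6)
Step 4: insert 36 -> lo=[4, 6] hi=[24, 36] -> (len(lo)=2, len(hi)=2, max(lo)=6)
Step 5: insert 19 -> lo=[4, 6, 19] hi=[24, 36] -> (len(lo)=3, len(hi)=2, max(lo)=19)
Step 6: insert 45 -> lo=[4, 6, 19] hi=[24, 36, 45] -> (len(lo)=3, len(hi)=3, max(lo)=19)
Step 7: insert 18 -> lo=[4, 6, 18, 19] hi=[24, 36, 45] -> (len(lo)=4, len(hi)=3, max(lo)=19)
Step 8: insert 41 -> lo=[4, 6, 18, 19] hi=[24, 36, 41, 45] -> (len(lo)=4, len(hi)=4, max(lo)=19)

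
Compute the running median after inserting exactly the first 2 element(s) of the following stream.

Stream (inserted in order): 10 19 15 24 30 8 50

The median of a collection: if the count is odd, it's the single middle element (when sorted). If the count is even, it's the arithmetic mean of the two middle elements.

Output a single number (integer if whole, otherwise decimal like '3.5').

Answer: 14.5

Derivation:
Step 1: insert 10 -> lo=[10] (size 1, max 10) hi=[] (size 0) -> median=10
Step 2: insert 19 -> lo=[10] (size 1, max 10) hi=[19] (size 1, min 19) -> median=14.5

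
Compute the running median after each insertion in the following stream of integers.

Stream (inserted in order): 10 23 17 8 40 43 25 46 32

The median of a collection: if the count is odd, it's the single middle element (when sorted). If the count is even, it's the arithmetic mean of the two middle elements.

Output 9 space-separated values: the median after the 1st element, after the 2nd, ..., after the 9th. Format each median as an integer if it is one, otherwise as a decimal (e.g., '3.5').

Answer: 10 16.5 17 13.5 17 20 23 24 25

Derivation:
Step 1: insert 10 -> lo=[10] (size 1, max 10) hi=[] (size 0) -> median=10
Step 2: insert 23 -> lo=[10] (size 1, max 10) hi=[23] (size 1, min 23) -> median=16.5
Step 3: insert 17 -> lo=[10, 17] (size 2, max 17) hi=[23] (size 1, min 23) -> median=17
Step 4: insert 8 -> lo=[8, 10] (size 2, max 10) hi=[17, 23] (size 2, min 17) -> median=13.5
Step 5: insert 40 -> lo=[8, 10, 17] (size 3, max 17) hi=[23, 40] (size 2, min 23) -> median=17
Step 6: insert 43 -> lo=[8, 10, 17] (size 3, max 17) hi=[23, 40, 43] (size 3, min 23) -> median=20
Step 7: insert 25 -> lo=[8, 10, 17, 23] (size 4, max 23) hi=[25, 40, 43] (size 3, min 25) -> median=23
Step 8: insert 46 -> lo=[8, 10, 17, 23] (size 4, max 23) hi=[25, 40, 43, 46] (size 4, min 25) -> median=24
Step 9: insert 32 -> lo=[8, 10, 17, 23, 25] (size 5, max 25) hi=[32, 40, 43, 46] (size 4, min 32) -> median=25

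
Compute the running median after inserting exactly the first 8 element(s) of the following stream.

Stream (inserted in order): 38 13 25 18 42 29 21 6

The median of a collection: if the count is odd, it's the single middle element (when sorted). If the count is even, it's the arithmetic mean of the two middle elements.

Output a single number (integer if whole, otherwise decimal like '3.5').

Step 1: insert 38 -> lo=[38] (size 1, max 38) hi=[] (size 0) -> median=38
Step 2: insert 13 -> lo=[13] (size 1, max 13) hi=[38] (size 1, min 38) -> median=25.5
Step 3: insert 25 -> lo=[13, 25] (size 2, max 25) hi=[38] (size 1, min 38) -> median=25
Step 4: insert 18 -> lo=[13, 18] (size 2, max 18) hi=[25, 38] (size 2, min 25) -> median=21.5
Step 5: insert 42 -> lo=[13, 18, 25] (size 3, max 25) hi=[38, 42] (size 2, min 38) -> median=25
Step 6: insert 29 -> lo=[13, 18, 25] (size 3, max 25) hi=[29, 38, 42] (size 3, min 29) -> median=27
Step 7: insert 21 -> lo=[13, 18, 21, 25] (size 4, max 25) hi=[29, 38, 42] (size 3, min 29) -> median=25
Step 8: insert 6 -> lo=[6, 13, 18, 21] (size 4, max 21) hi=[25, 29, 38, 42] (size 4, min 25) -> median=23

Answer: 23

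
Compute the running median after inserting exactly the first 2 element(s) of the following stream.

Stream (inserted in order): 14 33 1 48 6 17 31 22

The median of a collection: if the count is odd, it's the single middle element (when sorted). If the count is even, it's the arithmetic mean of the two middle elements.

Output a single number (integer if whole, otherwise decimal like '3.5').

Answer: 23.5

Derivation:
Step 1: insert 14 -> lo=[14] (size 1, max 14) hi=[] (size 0) -> median=14
Step 2: insert 33 -> lo=[14] (size 1, max 14) hi=[33] (size 1, min 33) -> median=23.5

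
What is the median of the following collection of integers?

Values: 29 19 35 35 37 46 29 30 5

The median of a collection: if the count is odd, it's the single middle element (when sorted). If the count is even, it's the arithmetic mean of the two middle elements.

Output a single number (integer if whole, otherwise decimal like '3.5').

Answer: 30

Derivation:
Step 1: insert 29 -> lo=[29] (size 1, max 29) hi=[] (size 0) -> median=29
Step 2: insert 19 -> lo=[19] (size 1, max 19) hi=[29] (size 1, min 29) -> median=24
Step 3: insert 35 -> lo=[19, 29] (size 2, max 29) hi=[35] (size 1, min 35) -> median=29
Step 4: insert 35 -> lo=[19, 29] (size 2, max 29) hi=[35, 35] (size 2, min 35) -> median=32
Step 5: insert 37 -> lo=[19, 29, 35] (size 3, max 35) hi=[35, 37] (size 2, min 35) -> median=35
Step 6: insert 46 -> lo=[19, 29, 35] (size 3, max 35) hi=[35, 37, 46] (size 3, min 35) -> median=35
Step 7: insert 29 -> lo=[19, 29, 29, 35] (size 4, max 35) hi=[35, 37, 46] (size 3, min 35) -> median=35
Step 8: insert 30 -> lo=[19, 29, 29, 30] (size 4, max 30) hi=[35, 35, 37, 46] (size 4, min 35) -> median=32.5
Step 9: insert 5 -> lo=[5, 19, 29, 29, 30] (size 5, max 30) hi=[35, 35, 37, 46] (size 4, min 35) -> median=30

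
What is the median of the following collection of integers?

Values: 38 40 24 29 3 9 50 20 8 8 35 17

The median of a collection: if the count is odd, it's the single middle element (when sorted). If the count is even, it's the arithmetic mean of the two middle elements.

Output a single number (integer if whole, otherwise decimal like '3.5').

Answer: 22

Derivation:
Step 1: insert 38 -> lo=[38] (size 1, max 38) hi=[] (size 0) -> median=38
Step 2: insert 40 -> lo=[38] (size 1, max 38) hi=[40] (size 1, min 40) -> median=39
Step 3: insert 24 -> lo=[24, 38] (size 2, max 38) hi=[40] (size 1, min 40) -> median=38
Step 4: insert 29 -> lo=[24, 29] (size 2, max 29) hi=[38, 40] (size 2, min 38) -> median=33.5
Step 5: insert 3 -> lo=[3, 24, 29] (size 3, max 29) hi=[38, 40] (size 2, min 38) -> median=29
Step 6: insert 9 -> lo=[3, 9, 24] (size 3, max 24) hi=[29, 38, 40] (size 3, min 29) -> median=26.5
Step 7: insert 50 -> lo=[3, 9, 24, 29] (size 4, max 29) hi=[38, 40, 50] (size 3, min 38) -> median=29
Step 8: insert 20 -> lo=[3, 9, 20, 24] (size 4, max 24) hi=[29, 38, 40, 50] (size 4, min 29) -> median=26.5
Step 9: insert 8 -> lo=[3, 8, 9, 20, 24] (size 5, max 24) hi=[29, 38, 40, 50] (size 4, min 29) -> median=24
Step 10: insert 8 -> lo=[3, 8, 8, 9, 20] (size 5, max 20) hi=[24, 29, 38, 40, 50] (size 5, min 24) -> median=22
Step 11: insert 35 -> lo=[3, 8, 8, 9, 20, 24] (size 6, max 24) hi=[29, 35, 38, 40, 50] (size 5, min 29) -> median=24
Step 12: insert 17 -> lo=[3, 8, 8, 9, 17, 20] (size 6, max 20) hi=[24, 29, 35, 38, 40, 50] (size 6, min 24) -> median=22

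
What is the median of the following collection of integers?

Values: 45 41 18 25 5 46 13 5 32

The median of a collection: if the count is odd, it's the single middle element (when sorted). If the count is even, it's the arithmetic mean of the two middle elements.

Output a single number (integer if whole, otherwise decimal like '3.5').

Answer: 25

Derivation:
Step 1: insert 45 -> lo=[45] (size 1, max 45) hi=[] (size 0) -> median=45
Step 2: insert 41 -> lo=[41] (size 1, max 41) hi=[45] (size 1, min 45) -> median=43
Step 3: insert 18 -> lo=[18, 41] (size 2, max 41) hi=[45] (size 1, min 45) -> median=41
Step 4: insert 25 -> lo=[18, 25] (size 2, max 25) hi=[41, 45] (size 2, min 41) -> median=33
Step 5: insert 5 -> lo=[5, 18, 25] (size 3, max 25) hi=[41, 45] (size 2, min 41) -> median=25
Step 6: insert 46 -> lo=[5, 18, 25] (size 3, max 25) hi=[41, 45, 46] (size 3, min 41) -> median=33
Step 7: insert 13 -> lo=[5, 13, 18, 25] (size 4, max 25) hi=[41, 45, 46] (size 3, min 41) -> median=25
Step 8: insert 5 -> lo=[5, 5, 13, 18] (size 4, max 18) hi=[25, 41, 45, 46] (size 4, min 25) -> median=21.5
Step 9: insert 32 -> lo=[5, 5, 13, 18, 25] (size 5, max 25) hi=[32, 41, 45, 46] (size 4, min 32) -> median=25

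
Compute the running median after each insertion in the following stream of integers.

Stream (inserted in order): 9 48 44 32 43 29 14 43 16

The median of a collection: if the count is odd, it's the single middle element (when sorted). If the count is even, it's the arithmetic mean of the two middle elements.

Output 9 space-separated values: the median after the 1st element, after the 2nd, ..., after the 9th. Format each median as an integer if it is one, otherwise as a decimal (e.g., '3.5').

Answer: 9 28.5 44 38 43 37.5 32 37.5 32

Derivation:
Step 1: insert 9 -> lo=[9] (size 1, max 9) hi=[] (size 0) -> median=9
Step 2: insert 48 -> lo=[9] (size 1, max 9) hi=[48] (size 1, min 48) -> median=28.5
Step 3: insert 44 -> lo=[9, 44] (size 2, max 44) hi=[48] (size 1, min 48) -> median=44
Step 4: insert 32 -> lo=[9, 32] (size 2, max 32) hi=[44, 48] (size 2, min 44) -> median=38
Step 5: insert 43 -> lo=[9, 32, 43] (size 3, max 43) hi=[44, 48] (size 2, min 44) -> median=43
Step 6: insert 29 -> lo=[9, 29, 32] (size 3, max 32) hi=[43, 44, 48] (size 3, min 43) -> median=37.5
Step 7: insert 14 -> lo=[9, 14, 29, 32] (size 4, max 32) hi=[43, 44, 48] (size 3, min 43) -> median=32
Step 8: insert 43 -> lo=[9, 14, 29, 32] (size 4, max 32) hi=[43, 43, 44, 48] (size 4, min 43) -> median=37.5
Step 9: insert 16 -> lo=[9, 14, 16, 29, 32] (size 5, max 32) hi=[43, 43, 44, 48] (size 4, min 43) -> median=32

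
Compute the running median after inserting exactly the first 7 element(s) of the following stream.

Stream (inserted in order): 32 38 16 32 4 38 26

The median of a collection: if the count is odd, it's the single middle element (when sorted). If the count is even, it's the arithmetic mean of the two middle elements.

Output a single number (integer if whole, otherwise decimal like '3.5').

Answer: 32

Derivation:
Step 1: insert 32 -> lo=[32] (size 1, max 32) hi=[] (size 0) -> median=32
Step 2: insert 38 -> lo=[32] (size 1, max 32) hi=[38] (size 1, min 38) -> median=35
Step 3: insert 16 -> lo=[16, 32] (size 2, max 32) hi=[38] (size 1, min 38) -> median=32
Step 4: insert 32 -> lo=[16, 32] (size 2, max 32) hi=[32, 38] (size 2, min 32) -> median=32
Step 5: insert 4 -> lo=[4, 16, 32] (size 3, max 32) hi=[32, 38] (size 2, min 32) -> median=32
Step 6: insert 38 -> lo=[4, 16, 32] (size 3, max 32) hi=[32, 38, 38] (size 3, min 32) -> median=32
Step 7: insert 26 -> lo=[4, 16, 26, 32] (size 4, max 32) hi=[32, 38, 38] (size 3, min 32) -> median=32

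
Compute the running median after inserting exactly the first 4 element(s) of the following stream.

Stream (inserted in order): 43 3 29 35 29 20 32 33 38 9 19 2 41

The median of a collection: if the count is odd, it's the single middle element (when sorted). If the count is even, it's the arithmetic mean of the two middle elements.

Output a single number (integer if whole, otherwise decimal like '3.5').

Answer: 32

Derivation:
Step 1: insert 43 -> lo=[43] (size 1, max 43) hi=[] (size 0) -> median=43
Step 2: insert 3 -> lo=[3] (size 1, max 3) hi=[43] (size 1, min 43) -> median=23
Step 3: insert 29 -> lo=[3, 29] (size 2, max 29) hi=[43] (size 1, min 43) -> median=29
Step 4: insert 35 -> lo=[3, 29] (size 2, max 29) hi=[35, 43] (size 2, min 35) -> median=32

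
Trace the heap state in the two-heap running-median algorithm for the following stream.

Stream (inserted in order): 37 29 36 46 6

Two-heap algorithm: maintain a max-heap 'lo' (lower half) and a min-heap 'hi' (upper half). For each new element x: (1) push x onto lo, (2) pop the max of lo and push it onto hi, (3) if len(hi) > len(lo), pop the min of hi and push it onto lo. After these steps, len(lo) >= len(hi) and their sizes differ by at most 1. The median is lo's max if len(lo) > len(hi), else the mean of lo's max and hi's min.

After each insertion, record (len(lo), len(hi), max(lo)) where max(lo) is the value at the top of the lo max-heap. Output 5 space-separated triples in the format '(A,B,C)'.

Answer: (1,0,37) (1,1,29) (2,1,36) (2,2,36) (3,2,36)

Derivation:
Step 1: insert 37 -> lo=[37] hi=[] -> (len(lo)=1, len(hi)=0, max(lo)=37)
Step 2: insert 29 -> lo=[29] hi=[37] -> (len(lo)=1, len(hi)=1, max(lo)=29)
Step 3: insert 36 -> lo=[29, 36] hi=[37] -> (len(lo)=2, len(hi)=1, max(lo)=36)
Step 4: insert 46 -> lo=[29, 36] hi=[37, 46] -> (len(lo)=2, len(hi)=2, max(lo)=36)
Step 5: insert 6 -> lo=[6, 29, 36] hi=[37, 46] -> (len(lo)=3, len(hi)=2, max(lo)=36)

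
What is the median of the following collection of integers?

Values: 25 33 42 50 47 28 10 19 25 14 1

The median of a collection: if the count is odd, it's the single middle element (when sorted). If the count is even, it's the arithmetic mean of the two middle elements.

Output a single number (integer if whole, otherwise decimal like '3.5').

Step 1: insert 25 -> lo=[25] (size 1, max 25) hi=[] (size 0) -> median=25
Step 2: insert 33 -> lo=[25] (size 1, max 25) hi=[33] (size 1, min 33) -> median=29
Step 3: insert 42 -> lo=[25, 33] (size 2, max 33) hi=[42] (size 1, min 42) -> median=33
Step 4: insert 50 -> lo=[25, 33] (size 2, max 33) hi=[42, 50] (size 2, min 42) -> median=37.5
Step 5: insert 47 -> lo=[25, 33, 42] (size 3, max 42) hi=[47, 50] (size 2, min 47) -> median=42
Step 6: insert 28 -> lo=[25, 28, 33] (size 3, max 33) hi=[42, 47, 50] (size 3, min 42) -> median=37.5
Step 7: insert 10 -> lo=[10, 25, 28, 33] (size 4, max 33) hi=[42, 47, 50] (size 3, min 42) -> median=33
Step 8: insert 19 -> lo=[10, 19, 25, 28] (size 4, max 28) hi=[33, 42, 47, 50] (size 4, min 33) -> median=30.5
Step 9: insert 25 -> lo=[10, 19, 25, 25, 28] (size 5, max 28) hi=[33, 42, 47, 50] (size 4, min 33) -> median=28
Step 10: insert 14 -> lo=[10, 14, 19, 25, 25] (size 5, max 25) hi=[28, 33, 42, 47, 50] (size 5, min 28) -> median=26.5
Step 11: insert 1 -> lo=[1, 10, 14, 19, 25, 25] (size 6, max 25) hi=[28, 33, 42, 47, 50] (size 5, min 28) -> median=25

Answer: 25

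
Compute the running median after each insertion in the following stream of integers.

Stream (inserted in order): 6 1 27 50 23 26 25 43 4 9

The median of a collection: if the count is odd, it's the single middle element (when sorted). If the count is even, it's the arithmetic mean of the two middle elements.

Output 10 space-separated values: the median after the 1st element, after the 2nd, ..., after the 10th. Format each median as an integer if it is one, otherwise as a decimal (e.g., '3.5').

Answer: 6 3.5 6 16.5 23 24.5 25 25.5 25 24

Derivation:
Step 1: insert 6 -> lo=[6] (size 1, max 6) hi=[] (size 0) -> median=6
Step 2: insert 1 -> lo=[1] (size 1, max 1) hi=[6] (size 1, min 6) -> median=3.5
Step 3: insert 27 -> lo=[1, 6] (size 2, max 6) hi=[27] (size 1, min 27) -> median=6
Step 4: insert 50 -> lo=[1, 6] (size 2, max 6) hi=[27, 50] (size 2, min 27) -> median=16.5
Step 5: insert 23 -> lo=[1, 6, 23] (size 3, max 23) hi=[27, 50] (size 2, min 27) -> median=23
Step 6: insert 26 -> lo=[1, 6, 23] (size 3, max 23) hi=[26, 27, 50] (size 3, min 26) -> median=24.5
Step 7: insert 25 -> lo=[1, 6, 23, 25] (size 4, max 25) hi=[26, 27, 50] (size 3, min 26) -> median=25
Step 8: insert 43 -> lo=[1, 6, 23, 25] (size 4, max 25) hi=[26, 27, 43, 50] (size 4, min 26) -> median=25.5
Step 9: insert 4 -> lo=[1, 4, 6, 23, 25] (size 5, max 25) hi=[26, 27, 43, 50] (size 4, min 26) -> median=25
Step 10: insert 9 -> lo=[1, 4, 6, 9, 23] (size 5, max 23) hi=[25, 26, 27, 43, 50] (size 5, min 25) -> median=24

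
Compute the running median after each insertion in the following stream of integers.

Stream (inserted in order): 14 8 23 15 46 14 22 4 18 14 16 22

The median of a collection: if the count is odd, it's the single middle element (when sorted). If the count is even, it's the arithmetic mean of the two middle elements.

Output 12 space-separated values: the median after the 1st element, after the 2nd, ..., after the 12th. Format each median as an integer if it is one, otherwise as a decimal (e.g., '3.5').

Step 1: insert 14 -> lo=[14] (size 1, max 14) hi=[] (size 0) -> median=14
Step 2: insert 8 -> lo=[8] (size 1, max 8) hi=[14] (size 1, min 14) -> median=11
Step 3: insert 23 -> lo=[8, 14] (size 2, max 14) hi=[23] (size 1, min 23) -> median=14
Step 4: insert 15 -> lo=[8, 14] (size 2, max 14) hi=[15, 23] (size 2, min 15) -> median=14.5
Step 5: insert 46 -> lo=[8, 14, 15] (size 3, max 15) hi=[23, 46] (size 2, min 23) -> median=15
Step 6: insert 14 -> lo=[8, 14, 14] (size 3, max 14) hi=[15, 23, 46] (size 3, min 15) -> median=14.5
Step 7: insert 22 -> lo=[8, 14, 14, 15] (size 4, max 15) hi=[22, 23, 46] (size 3, min 22) -> median=15
Step 8: insert 4 -> lo=[4, 8, 14, 14] (size 4, max 14) hi=[15, 22, 23, 46] (size 4, min 15) -> median=14.5
Step 9: insert 18 -> lo=[4, 8, 14, 14, 15] (size 5, max 15) hi=[18, 22, 23, 46] (size 4, min 18) -> median=15
Step 10: insert 14 -> lo=[4, 8, 14, 14, 14] (size 5, max 14) hi=[15, 18, 22, 23, 46] (size 5, min 15) -> median=14.5
Step 11: insert 16 -> lo=[4, 8, 14, 14, 14, 15] (size 6, max 15) hi=[16, 18, 22, 23, 46] (size 5, min 16) -> median=15
Step 12: insert 22 -> lo=[4, 8, 14, 14, 14, 15] (size 6, max 15) hi=[16, 18, 22, 22, 23, 46] (size 6, min 16) -> median=15.5

Answer: 14 11 14 14.5 15 14.5 15 14.5 15 14.5 15 15.5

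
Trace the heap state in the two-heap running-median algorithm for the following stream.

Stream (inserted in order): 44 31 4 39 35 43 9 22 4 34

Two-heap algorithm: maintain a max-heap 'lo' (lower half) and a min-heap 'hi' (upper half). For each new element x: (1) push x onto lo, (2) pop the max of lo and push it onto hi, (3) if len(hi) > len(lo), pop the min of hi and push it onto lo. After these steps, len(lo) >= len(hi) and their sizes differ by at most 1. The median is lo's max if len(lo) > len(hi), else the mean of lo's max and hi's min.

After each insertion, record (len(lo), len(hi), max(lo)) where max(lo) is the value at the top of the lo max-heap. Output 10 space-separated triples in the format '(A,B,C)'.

Step 1: insert 44 -> lo=[44] hi=[] -> (len(lo)=1, len(hi)=0, max(lo)=44)
Step 2: insert 31 -> lo=[31] hi=[44] -> (len(lo)=1, len(hi)=1, max(lo)=31)
Step 3: insert 4 -> lo=[4, 31] hi=[44] -> (len(lo)=2, len(hi)=1, max(lo)=31)
Step 4: insert 39 -> lo=[4, 31] hi=[39, 44] -> (len(lo)=2, len(hi)=2, max(lo)=31)
Step 5: insert 35 -> lo=[4, 31, 35] hi=[39, 44] -> (len(lo)=3, len(hi)=2, max(lo)=35)
Step 6: insert 43 -> lo=[4, 31, 35] hi=[39, 43, 44] -> (len(lo)=3, len(hi)=3, max(lo)=35)
Step 7: insert 9 -> lo=[4, 9, 31, 35] hi=[39, 43, 44] -> (len(lo)=4, len(hi)=3, max(lo)=35)
Step 8: insert 22 -> lo=[4, 9, 22, 31] hi=[35, 39, 43, 44] -> (len(lo)=4, len(hi)=4, max(lo)=31)
Step 9: insert 4 -> lo=[4, 4, 9, 22, 31] hi=[35, 39, 43, 44] -> (len(lo)=5, len(hi)=4, max(lo)=31)
Step 10: insert 34 -> lo=[4, 4, 9, 22, 31] hi=[34, 35, 39, 43, 44] -> (len(lo)=5, len(hi)=5, max(lo)=31)

Answer: (1,0,44) (1,1,31) (2,1,31) (2,2,31) (3,2,35) (3,3,35) (4,3,35) (4,4,31) (5,4,31) (5,5,31)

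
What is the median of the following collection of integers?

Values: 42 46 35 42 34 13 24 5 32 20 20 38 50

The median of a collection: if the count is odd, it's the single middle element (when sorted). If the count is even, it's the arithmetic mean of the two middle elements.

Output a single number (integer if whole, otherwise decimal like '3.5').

Step 1: insert 42 -> lo=[42] (size 1, max 42) hi=[] (size 0) -> median=42
Step 2: insert 46 -> lo=[42] (size 1, max 42) hi=[46] (size 1, min 46) -> median=44
Step 3: insert 35 -> lo=[35, 42] (size 2, max 42) hi=[46] (size 1, min 46) -> median=42
Step 4: insert 42 -> lo=[35, 42] (size 2, max 42) hi=[42, 46] (size 2, min 42) -> median=42
Step 5: insert 34 -> lo=[34, 35, 42] (size 3, max 42) hi=[42, 46] (size 2, min 42) -> median=42
Step 6: insert 13 -> lo=[13, 34, 35] (size 3, max 35) hi=[42, 42, 46] (size 3, min 42) -> median=38.5
Step 7: insert 24 -> lo=[13, 24, 34, 35] (size 4, max 35) hi=[42, 42, 46] (size 3, min 42) -> median=35
Step 8: insert 5 -> lo=[5, 13, 24, 34] (size 4, max 34) hi=[35, 42, 42, 46] (size 4, min 35) -> median=34.5
Step 9: insert 32 -> lo=[5, 13, 24, 32, 34] (size 5, max 34) hi=[35, 42, 42, 46] (size 4, min 35) -> median=34
Step 10: insert 20 -> lo=[5, 13, 20, 24, 32] (size 5, max 32) hi=[34, 35, 42, 42, 46] (size 5, min 34) -> median=33
Step 11: insert 20 -> lo=[5, 13, 20, 20, 24, 32] (size 6, max 32) hi=[34, 35, 42, 42, 46] (size 5, min 34) -> median=32
Step 12: insert 38 -> lo=[5, 13, 20, 20, 24, 32] (size 6, max 32) hi=[34, 35, 38, 42, 42, 46] (size 6, min 34) -> median=33
Step 13: insert 50 -> lo=[5, 13, 20, 20, 24, 32, 34] (size 7, max 34) hi=[35, 38, 42, 42, 46, 50] (size 6, min 35) -> median=34

Answer: 34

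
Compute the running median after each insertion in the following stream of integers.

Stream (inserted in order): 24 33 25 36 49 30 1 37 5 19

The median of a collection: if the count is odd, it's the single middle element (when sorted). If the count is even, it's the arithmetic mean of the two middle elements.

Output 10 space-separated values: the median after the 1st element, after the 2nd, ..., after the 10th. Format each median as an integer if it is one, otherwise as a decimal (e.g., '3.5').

Step 1: insert 24 -> lo=[24] (size 1, max 24) hi=[] (size 0) -> median=24
Step 2: insert 33 -> lo=[24] (size 1, max 24) hi=[33] (size 1, min 33) -> median=28.5
Step 3: insert 25 -> lo=[24, 25] (size 2, max 25) hi=[33] (size 1, min 33) -> median=25
Step 4: insert 36 -> lo=[24, 25] (size 2, max 25) hi=[33, 36] (size 2, min 33) -> median=29
Step 5: insert 49 -> lo=[24, 25, 33] (size 3, max 33) hi=[36, 49] (size 2, min 36) -> median=33
Step 6: insert 30 -> lo=[24, 25, 30] (size 3, max 30) hi=[33, 36, 49] (size 3, min 33) -> median=31.5
Step 7: insert 1 -> lo=[1, 24, 25, 30] (size 4, max 30) hi=[33, 36, 49] (size 3, min 33) -> median=30
Step 8: insert 37 -> lo=[1, 24, 25, 30] (size 4, max 30) hi=[33, 36, 37, 49] (size 4, min 33) -> median=31.5
Step 9: insert 5 -> lo=[1, 5, 24, 25, 30] (size 5, max 30) hi=[33, 36, 37, 49] (size 4, min 33) -> median=30
Step 10: insert 19 -> lo=[1, 5, 19, 24, 25] (size 5, max 25) hi=[30, 33, 36, 37, 49] (size 5, min 30) -> median=27.5

Answer: 24 28.5 25 29 33 31.5 30 31.5 30 27.5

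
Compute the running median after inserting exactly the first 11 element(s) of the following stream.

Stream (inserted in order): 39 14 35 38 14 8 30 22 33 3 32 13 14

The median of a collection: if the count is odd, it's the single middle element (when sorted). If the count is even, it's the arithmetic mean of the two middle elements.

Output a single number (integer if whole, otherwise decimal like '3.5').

Step 1: insert 39 -> lo=[39] (size 1, max 39) hi=[] (size 0) -> median=39
Step 2: insert 14 -> lo=[14] (size 1, max 14) hi=[39] (size 1, min 39) -> median=26.5
Step 3: insert 35 -> lo=[14, 35] (size 2, max 35) hi=[39] (size 1, min 39) -> median=35
Step 4: insert 38 -> lo=[14, 35] (size 2, max 35) hi=[38, 39] (size 2, min 38) -> median=36.5
Step 5: insert 14 -> lo=[14, 14, 35] (size 3, max 35) hi=[38, 39] (size 2, min 38) -> median=35
Step 6: insert 8 -> lo=[8, 14, 14] (size 3, max 14) hi=[35, 38, 39] (size 3, min 35) -> median=24.5
Step 7: insert 30 -> lo=[8, 14, 14, 30] (size 4, max 30) hi=[35, 38, 39] (size 3, min 35) -> median=30
Step 8: insert 22 -> lo=[8, 14, 14, 22] (size 4, max 22) hi=[30, 35, 38, 39] (size 4, min 30) -> median=26
Step 9: insert 33 -> lo=[8, 14, 14, 22, 30] (size 5, max 30) hi=[33, 35, 38, 39] (size 4, min 33) -> median=30
Step 10: insert 3 -> lo=[3, 8, 14, 14, 22] (size 5, max 22) hi=[30, 33, 35, 38, 39] (size 5, min 30) -> median=26
Step 11: insert 32 -> lo=[3, 8, 14, 14, 22, 30] (size 6, max 30) hi=[32, 33, 35, 38, 39] (size 5, min 32) -> median=30

Answer: 30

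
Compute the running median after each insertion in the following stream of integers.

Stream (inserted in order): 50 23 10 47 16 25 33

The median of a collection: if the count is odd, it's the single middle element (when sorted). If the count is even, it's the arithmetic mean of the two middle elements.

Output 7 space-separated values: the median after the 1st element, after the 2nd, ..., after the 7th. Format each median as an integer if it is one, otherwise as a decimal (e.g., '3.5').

Step 1: insert 50 -> lo=[50] (size 1, max 50) hi=[] (size 0) -> median=50
Step 2: insert 23 -> lo=[23] (size 1, max 23) hi=[50] (size 1, min 50) -> median=36.5
Step 3: insert 10 -> lo=[10, 23] (size 2, max 23) hi=[50] (size 1, min 50) -> median=23
Step 4: insert 47 -> lo=[10, 23] (size 2, max 23) hi=[47, 50] (size 2, min 47) -> median=35
Step 5: insert 16 -> lo=[10, 16, 23] (size 3, max 23) hi=[47, 50] (size 2, min 47) -> median=23
Step 6: insert 25 -> lo=[10, 16, 23] (size 3, max 23) hi=[25, 47, 50] (size 3, min 25) -> median=24
Step 7: insert 33 -> lo=[10, 16, 23, 25] (size 4, max 25) hi=[33, 47, 50] (size 3, min 33) -> median=25

Answer: 50 36.5 23 35 23 24 25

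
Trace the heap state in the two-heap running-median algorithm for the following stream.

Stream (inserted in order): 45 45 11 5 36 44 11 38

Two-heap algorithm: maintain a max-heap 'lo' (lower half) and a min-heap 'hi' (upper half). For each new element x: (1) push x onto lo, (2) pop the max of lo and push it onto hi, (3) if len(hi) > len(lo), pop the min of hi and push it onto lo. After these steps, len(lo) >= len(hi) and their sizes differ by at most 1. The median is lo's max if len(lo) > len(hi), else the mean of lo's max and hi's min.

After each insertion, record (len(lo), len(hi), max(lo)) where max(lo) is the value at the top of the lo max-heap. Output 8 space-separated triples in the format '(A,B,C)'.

Step 1: insert 45 -> lo=[45] hi=[] -> (len(lo)=1, len(hi)=0, max(lo)=45)
Step 2: insert 45 -> lo=[45] hi=[45] -> (len(lo)=1, len(hi)=1, max(lo)=45)
Step 3: insert 11 -> lo=[11, 45] hi=[45] -> (len(lo)=2, len(hi)=1, max(lo)=45)
Step 4: insert 5 -> lo=[5, 11] hi=[45, 45] -> (len(lo)=2, len(hi)=2, max(lo)=11)
Step 5: insert 36 -> lo=[5, 11, 36] hi=[45, 45] -> (len(lo)=3, len(hi)=2, max(lo)=36)
Step 6: insert 44 -> lo=[5, 11, 36] hi=[44, 45, 45] -> (len(lo)=3, len(hi)=3, max(lo)=36)
Step 7: insert 11 -> lo=[5, 11, 11, 36] hi=[44, 45, 45] -> (len(lo)=4, len(hi)=3, max(lo)=36)
Step 8: insert 38 -> lo=[5, 11, 11, 36] hi=[38, 44, 45, 45] -> (len(lo)=4, len(hi)=4, max(lo)=36)

Answer: (1,0,45) (1,1,45) (2,1,45) (2,2,11) (3,2,36) (3,3,36) (4,3,36) (4,4,36)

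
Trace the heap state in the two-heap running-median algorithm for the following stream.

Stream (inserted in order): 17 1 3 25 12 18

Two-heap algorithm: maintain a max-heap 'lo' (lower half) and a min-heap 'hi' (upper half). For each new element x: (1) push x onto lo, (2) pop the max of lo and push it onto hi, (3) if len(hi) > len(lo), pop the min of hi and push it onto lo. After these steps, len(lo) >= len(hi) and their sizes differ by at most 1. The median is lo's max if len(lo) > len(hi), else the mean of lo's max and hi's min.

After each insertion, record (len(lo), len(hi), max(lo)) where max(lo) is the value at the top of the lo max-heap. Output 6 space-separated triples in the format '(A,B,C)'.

Step 1: insert 17 -> lo=[17] hi=[] -> (len(lo)=1, len(hi)=0, max(lo)=17)
Step 2: insert 1 -> lo=[1] hi=[17] -> (len(lo)=1, len(hi)=1, max(lo)=1)
Step 3: insert 3 -> lo=[1, 3] hi=[17] -> (len(lo)=2, len(hi)=1, max(lo)=3)
Step 4: insert 25 -> lo=[1, 3] hi=[17, 25] -> (len(lo)=2, len(hi)=2, max(lo)=3)
Step 5: insert 12 -> lo=[1, 3, 12] hi=[17, 25] -> (len(lo)=3, len(hi)=2, max(lo)=12)
Step 6: insert 18 -> lo=[1, 3, 12] hi=[17, 18, 25] -> (len(lo)=3, len(hi)=3, max(lo)=12)

Answer: (1,0,17) (1,1,1) (2,1,3) (2,2,3) (3,2,12) (3,3,12)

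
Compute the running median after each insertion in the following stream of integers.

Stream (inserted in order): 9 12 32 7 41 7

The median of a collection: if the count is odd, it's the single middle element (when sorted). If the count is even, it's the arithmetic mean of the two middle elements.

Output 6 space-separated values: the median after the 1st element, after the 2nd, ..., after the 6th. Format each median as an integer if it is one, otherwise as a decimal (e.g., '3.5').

Step 1: insert 9 -> lo=[9] (size 1, max 9) hi=[] (size 0) -> median=9
Step 2: insert 12 -> lo=[9] (size 1, max 9) hi=[12] (size 1, min 12) -> median=10.5
Step 3: insert 32 -> lo=[9, 12] (size 2, max 12) hi=[32] (size 1, min 32) -> median=12
Step 4: insert 7 -> lo=[7, 9] (size 2, max 9) hi=[12, 32] (size 2, min 12) -> median=10.5
Step 5: insert 41 -> lo=[7, 9, 12] (size 3, max 12) hi=[32, 41] (size 2, min 32) -> median=12
Step 6: insert 7 -> lo=[7, 7, 9] (size 3, max 9) hi=[12, 32, 41] (size 3, min 12) -> median=10.5

Answer: 9 10.5 12 10.5 12 10.5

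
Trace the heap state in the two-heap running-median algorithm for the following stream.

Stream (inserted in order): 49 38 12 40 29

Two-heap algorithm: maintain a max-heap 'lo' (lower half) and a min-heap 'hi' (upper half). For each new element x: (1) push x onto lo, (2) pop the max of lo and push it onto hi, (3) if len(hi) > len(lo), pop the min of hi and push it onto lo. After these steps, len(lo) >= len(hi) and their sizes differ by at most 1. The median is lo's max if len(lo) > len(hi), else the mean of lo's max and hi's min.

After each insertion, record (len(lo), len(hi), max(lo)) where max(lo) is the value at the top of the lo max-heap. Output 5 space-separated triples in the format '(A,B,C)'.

Step 1: insert 49 -> lo=[49] hi=[] -> (len(lo)=1, len(hi)=0, max(lo)=49)
Step 2: insert 38 -> lo=[38] hi=[49] -> (len(lo)=1, len(hi)=1, max(lo)=38)
Step 3: insert 12 -> lo=[12, 38] hi=[49] -> (len(lo)=2, len(hi)=1, max(lo)=38)
Step 4: insert 40 -> lo=[12, 38] hi=[40, 49] -> (len(lo)=2, len(hi)=2, max(lo)=38)
Step 5: insert 29 -> lo=[12, 29, 38] hi=[40, 49] -> (len(lo)=3, len(hi)=2, max(lo)=38)

Answer: (1,0,49) (1,1,38) (2,1,38) (2,2,38) (3,2,38)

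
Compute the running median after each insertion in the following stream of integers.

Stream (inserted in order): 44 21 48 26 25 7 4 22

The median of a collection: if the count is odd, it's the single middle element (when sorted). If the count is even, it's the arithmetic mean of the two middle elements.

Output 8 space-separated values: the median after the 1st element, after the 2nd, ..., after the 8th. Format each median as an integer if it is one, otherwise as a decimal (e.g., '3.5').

Answer: 44 32.5 44 35 26 25.5 25 23.5

Derivation:
Step 1: insert 44 -> lo=[44] (size 1, max 44) hi=[] (size 0) -> median=44
Step 2: insert 21 -> lo=[21] (size 1, max 21) hi=[44] (size 1, min 44) -> median=32.5
Step 3: insert 48 -> lo=[21, 44] (size 2, max 44) hi=[48] (size 1, min 48) -> median=44
Step 4: insert 26 -> lo=[21, 26] (size 2, max 26) hi=[44, 48] (size 2, min 44) -> median=35
Step 5: insert 25 -> lo=[21, 25, 26] (size 3, max 26) hi=[44, 48] (size 2, min 44) -> median=26
Step 6: insert 7 -> lo=[7, 21, 25] (size 3, max 25) hi=[26, 44, 48] (size 3, min 26) -> median=25.5
Step 7: insert 4 -> lo=[4, 7, 21, 25] (size 4, max 25) hi=[26, 44, 48] (size 3, min 26) -> median=25
Step 8: insert 22 -> lo=[4, 7, 21, 22] (size 4, max 22) hi=[25, 26, 44, 48] (size 4, min 25) -> median=23.5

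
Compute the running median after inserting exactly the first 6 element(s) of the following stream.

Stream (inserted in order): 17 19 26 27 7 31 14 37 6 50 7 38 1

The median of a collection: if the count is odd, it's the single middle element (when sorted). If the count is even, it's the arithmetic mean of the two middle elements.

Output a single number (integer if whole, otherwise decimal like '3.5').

Step 1: insert 17 -> lo=[17] (size 1, max 17) hi=[] (size 0) -> median=17
Step 2: insert 19 -> lo=[17] (size 1, max 17) hi=[19] (size 1, min 19) -> median=18
Step 3: insert 26 -> lo=[17, 19] (size 2, max 19) hi=[26] (size 1, min 26) -> median=19
Step 4: insert 27 -> lo=[17, 19] (size 2, max 19) hi=[26, 27] (size 2, min 26) -> median=22.5
Step 5: insert 7 -> lo=[7, 17, 19] (size 3, max 19) hi=[26, 27] (size 2, min 26) -> median=19
Step 6: insert 31 -> lo=[7, 17, 19] (size 3, max 19) hi=[26, 27, 31] (size 3, min 26) -> median=22.5

Answer: 22.5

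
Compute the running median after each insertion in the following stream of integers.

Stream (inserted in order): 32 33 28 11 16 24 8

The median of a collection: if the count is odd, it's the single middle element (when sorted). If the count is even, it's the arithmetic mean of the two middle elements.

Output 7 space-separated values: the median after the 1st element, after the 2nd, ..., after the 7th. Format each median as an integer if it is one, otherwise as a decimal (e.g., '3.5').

Answer: 32 32.5 32 30 28 26 24

Derivation:
Step 1: insert 32 -> lo=[32] (size 1, max 32) hi=[] (size 0) -> median=32
Step 2: insert 33 -> lo=[32] (size 1, max 32) hi=[33] (size 1, min 33) -> median=32.5
Step 3: insert 28 -> lo=[28, 32] (size 2, max 32) hi=[33] (size 1, min 33) -> median=32
Step 4: insert 11 -> lo=[11, 28] (size 2, max 28) hi=[32, 33] (size 2, min 32) -> median=30
Step 5: insert 16 -> lo=[11, 16, 28] (size 3, max 28) hi=[32, 33] (size 2, min 32) -> median=28
Step 6: insert 24 -> lo=[11, 16, 24] (size 3, max 24) hi=[28, 32, 33] (size 3, min 28) -> median=26
Step 7: insert 8 -> lo=[8, 11, 16, 24] (size 4, max 24) hi=[28, 32, 33] (size 3, min 28) -> median=24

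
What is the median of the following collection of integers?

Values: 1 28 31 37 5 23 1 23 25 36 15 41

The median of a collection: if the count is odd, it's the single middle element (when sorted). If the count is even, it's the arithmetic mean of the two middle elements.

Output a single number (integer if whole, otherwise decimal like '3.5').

Answer: 24

Derivation:
Step 1: insert 1 -> lo=[1] (size 1, max 1) hi=[] (size 0) -> median=1
Step 2: insert 28 -> lo=[1] (size 1, max 1) hi=[28] (size 1, min 28) -> median=14.5
Step 3: insert 31 -> lo=[1, 28] (size 2, max 28) hi=[31] (size 1, min 31) -> median=28
Step 4: insert 37 -> lo=[1, 28] (size 2, max 28) hi=[31, 37] (size 2, min 31) -> median=29.5
Step 5: insert 5 -> lo=[1, 5, 28] (size 3, max 28) hi=[31, 37] (size 2, min 31) -> median=28
Step 6: insert 23 -> lo=[1, 5, 23] (size 3, max 23) hi=[28, 31, 37] (size 3, min 28) -> median=25.5
Step 7: insert 1 -> lo=[1, 1, 5, 23] (size 4, max 23) hi=[28, 31, 37] (size 3, min 28) -> median=23
Step 8: insert 23 -> lo=[1, 1, 5, 23] (size 4, max 23) hi=[23, 28, 31, 37] (size 4, min 23) -> median=23
Step 9: insert 25 -> lo=[1, 1, 5, 23, 23] (size 5, max 23) hi=[25, 28, 31, 37] (size 4, min 25) -> median=23
Step 10: insert 36 -> lo=[1, 1, 5, 23, 23] (size 5, max 23) hi=[25, 28, 31, 36, 37] (size 5, min 25) -> median=24
Step 11: insert 15 -> lo=[1, 1, 5, 15, 23, 23] (size 6, max 23) hi=[25, 28, 31, 36, 37] (size 5, min 25) -> median=23
Step 12: insert 41 -> lo=[1, 1, 5, 15, 23, 23] (size 6, max 23) hi=[25, 28, 31, 36, 37, 41] (size 6, min 25) -> median=24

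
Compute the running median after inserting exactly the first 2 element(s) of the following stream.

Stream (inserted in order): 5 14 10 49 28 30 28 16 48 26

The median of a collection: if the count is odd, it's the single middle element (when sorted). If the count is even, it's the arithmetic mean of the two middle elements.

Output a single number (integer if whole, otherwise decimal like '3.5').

Step 1: insert 5 -> lo=[5] (size 1, max 5) hi=[] (size 0) -> median=5
Step 2: insert 14 -> lo=[5] (size 1, max 5) hi=[14] (size 1, min 14) -> median=9.5

Answer: 9.5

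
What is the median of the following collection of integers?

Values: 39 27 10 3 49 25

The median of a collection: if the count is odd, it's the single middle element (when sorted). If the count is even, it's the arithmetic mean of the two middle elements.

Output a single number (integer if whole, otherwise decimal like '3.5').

Answer: 26

Derivation:
Step 1: insert 39 -> lo=[39] (size 1, max 39) hi=[] (size 0) -> median=39
Step 2: insert 27 -> lo=[27] (size 1, max 27) hi=[39] (size 1, min 39) -> median=33
Step 3: insert 10 -> lo=[10, 27] (size 2, max 27) hi=[39] (size 1, min 39) -> median=27
Step 4: insert 3 -> lo=[3, 10] (size 2, max 10) hi=[27, 39] (size 2, min 27) -> median=18.5
Step 5: insert 49 -> lo=[3, 10, 27] (size 3, max 27) hi=[39, 49] (size 2, min 39) -> median=27
Step 6: insert 25 -> lo=[3, 10, 25] (size 3, max 25) hi=[27, 39, 49] (size 3, min 27) -> median=26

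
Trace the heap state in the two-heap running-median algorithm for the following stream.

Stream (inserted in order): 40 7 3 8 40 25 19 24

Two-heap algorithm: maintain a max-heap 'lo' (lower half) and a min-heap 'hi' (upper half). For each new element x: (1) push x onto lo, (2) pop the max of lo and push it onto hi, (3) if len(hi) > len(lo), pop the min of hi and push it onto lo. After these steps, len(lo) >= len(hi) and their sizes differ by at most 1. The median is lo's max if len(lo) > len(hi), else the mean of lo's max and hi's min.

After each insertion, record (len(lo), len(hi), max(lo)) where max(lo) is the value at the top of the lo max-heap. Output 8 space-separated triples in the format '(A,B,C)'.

Step 1: insert 40 -> lo=[40] hi=[] -> (len(lo)=1, len(hi)=0, max(lo)=40)
Step 2: insert 7 -> lo=[7] hi=[40] -> (len(lo)=1, len(hi)=1, max(lo)=7)
Step 3: insert 3 -> lo=[3, 7] hi=[40] -> (len(lo)=2, len(hi)=1, max(lo)=7)
Step 4: insert 8 -> lo=[3, 7] hi=[8, 40] -> (len(lo)=2, len(hi)=2, max(lo)=7)
Step 5: insert 40 -> lo=[3, 7, 8] hi=[40, 40] -> (len(lo)=3, len(hi)=2, max(lo)=8)
Step 6: insert 25 -> lo=[3, 7, 8] hi=[25, 40, 40] -> (len(lo)=3, len(hi)=3, max(lo)=8)
Step 7: insert 19 -> lo=[3, 7, 8, 19] hi=[25, 40, 40] -> (len(lo)=4, len(hi)=3, max(lo)=19)
Step 8: insert 24 -> lo=[3, 7, 8, 19] hi=[24, 25, 40, 40] -> (len(lo)=4, len(hi)=4, max(lo)=19)

Answer: (1,0,40) (1,1,7) (2,1,7) (2,2,7) (3,2,8) (3,3,8) (4,3,19) (4,4,19)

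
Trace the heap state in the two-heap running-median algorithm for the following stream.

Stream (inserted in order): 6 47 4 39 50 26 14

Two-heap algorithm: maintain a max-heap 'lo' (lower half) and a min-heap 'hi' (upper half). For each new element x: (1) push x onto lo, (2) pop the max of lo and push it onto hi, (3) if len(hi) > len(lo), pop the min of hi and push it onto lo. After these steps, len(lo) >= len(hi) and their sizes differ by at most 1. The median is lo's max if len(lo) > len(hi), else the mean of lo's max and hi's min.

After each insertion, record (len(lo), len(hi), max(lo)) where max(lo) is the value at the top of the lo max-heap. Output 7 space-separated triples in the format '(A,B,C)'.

Answer: (1,0,6) (1,1,6) (2,1,6) (2,2,6) (3,2,39) (3,3,26) (4,3,26)

Derivation:
Step 1: insert 6 -> lo=[6] hi=[] -> (len(lo)=1, len(hi)=0, max(lo)=6)
Step 2: insert 47 -> lo=[6] hi=[47] -> (len(lo)=1, len(hi)=1, max(lo)=6)
Step 3: insert 4 -> lo=[4, 6] hi=[47] -> (len(lo)=2, len(hi)=1, max(lo)=6)
Step 4: insert 39 -> lo=[4, 6] hi=[39, 47] -> (len(lo)=2, len(hi)=2, max(lo)=6)
Step 5: insert 50 -> lo=[4, 6, 39] hi=[47, 50] -> (len(lo)=3, len(hi)=2, max(lo)=39)
Step 6: insert 26 -> lo=[4, 6, 26] hi=[39, 47, 50] -> (len(lo)=3, len(hi)=3, max(lo)=26)
Step 7: insert 14 -> lo=[4, 6, 14, 26] hi=[39, 47, 50] -> (len(lo)=4, len(hi)=3, max(lo)=26)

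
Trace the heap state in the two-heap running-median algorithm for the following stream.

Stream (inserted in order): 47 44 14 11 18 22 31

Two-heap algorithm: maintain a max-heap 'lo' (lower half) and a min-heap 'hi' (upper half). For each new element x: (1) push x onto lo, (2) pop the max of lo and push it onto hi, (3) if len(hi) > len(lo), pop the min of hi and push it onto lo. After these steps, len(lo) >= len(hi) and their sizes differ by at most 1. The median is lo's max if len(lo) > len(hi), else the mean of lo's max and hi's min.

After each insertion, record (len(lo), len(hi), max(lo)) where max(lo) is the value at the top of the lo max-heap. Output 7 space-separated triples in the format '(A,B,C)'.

Step 1: insert 47 -> lo=[47] hi=[] -> (len(lo)=1, len(hi)=0, max(lo)=47)
Step 2: insert 44 -> lo=[44] hi=[47] -> (len(lo)=1, len(hi)=1, max(lo)=44)
Step 3: insert 14 -> lo=[14, 44] hi=[47] -> (len(lo)=2, len(hi)=1, max(lo)=44)
Step 4: insert 11 -> lo=[11, 14] hi=[44, 47] -> (len(lo)=2, len(hi)=2, max(lo)=14)
Step 5: insert 18 -> lo=[11, 14, 18] hi=[44, 47] -> (len(lo)=3, len(hi)=2, max(lo)=18)
Step 6: insert 22 -> lo=[11, 14, 18] hi=[22, 44, 47] -> (len(lo)=3, len(hi)=3, max(lo)=18)
Step 7: insert 31 -> lo=[11, 14, 18, 22] hi=[31, 44, 47] -> (len(lo)=4, len(hi)=3, max(lo)=22)

Answer: (1,0,47) (1,1,44) (2,1,44) (2,2,14) (3,2,18) (3,3,18) (4,3,22)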